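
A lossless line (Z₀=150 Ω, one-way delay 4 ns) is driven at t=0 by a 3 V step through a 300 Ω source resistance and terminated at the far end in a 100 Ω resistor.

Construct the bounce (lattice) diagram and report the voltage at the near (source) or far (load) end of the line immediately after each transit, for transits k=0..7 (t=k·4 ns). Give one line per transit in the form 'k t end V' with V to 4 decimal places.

Γ_L=-0.200000, Γ_S=0.333333; launch V₁=3·150/450=1.000000
k=0 src: V=1.0000
k=1 load: inc=1.000000, refl=1.000000·-0.200000=-0.2000; V=0.000000+1.000000+-0.200000=0.8000
k=2 src: inc=-0.200000, refl=-0.200000·0.333333=-0.0667; V=1.000000+-0.200000+-0.066667=0.7333
k=3 load: inc=-0.066667, refl=-0.066667·-0.200000=0.0133; V=0.800000+-0.066667+0.013333=0.7467
k=4 src: inc=0.013333, refl=0.013333·0.333333=0.0044; V=0.733333+0.013333+0.004444=0.7511
k=5 load: inc=0.004444, refl=0.004444·-0.200000=-0.0009; V=0.746667+0.004444+-0.000889=0.7502
k=6 src: inc=-0.000889, refl=-0.000889·0.333333=-0.0003; V=0.751111+-0.000889+-0.000296=0.7499
k=7 load: inc=-0.000296, refl=-0.000296·-0.200000=0.0001; V=0.750222+-0.000296+0.000059=0.7500

0 0 source 1.0000
1 4 load 0.8000
2 8 source 0.7333
3 12 load 0.7467
4 16 source 0.7511
5 20 load 0.7502
6 24 source 0.7499
7 28 load 0.7500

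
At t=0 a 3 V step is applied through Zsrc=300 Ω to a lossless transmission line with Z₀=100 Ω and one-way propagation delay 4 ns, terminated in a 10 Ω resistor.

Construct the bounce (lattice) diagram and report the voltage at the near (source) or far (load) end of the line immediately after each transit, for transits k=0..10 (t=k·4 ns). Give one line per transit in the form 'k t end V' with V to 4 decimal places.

0 0 source 0.7500
1 4 load 0.1364
2 8 source -0.1705
3 12 load 0.0806
4 16 source 0.2061
5 20 load 0.1034
6 24 source 0.0521
7 28 load 0.0941
8 32 source 0.1151
9 36 load 0.0979
10 40 source 0.0893

Γ_L=-0.818182, Γ_S=0.500000; launch V₁=3·100/400=0.750000
k=0 src: V=0.7500
k=1 load: inc=0.750000, refl=0.750000·-0.818182=-0.6136; V=0.000000+0.750000+-0.613636=0.1364
k=2 src: inc=-0.613636, refl=-0.613636·0.500000=-0.3068; V=0.750000+-0.613636+-0.306818=-0.1705
k=3 load: inc=-0.306818, refl=-0.306818·-0.818182=0.2510; V=0.136364+-0.306818+0.251033=0.0806
k=4 src: inc=0.251033, refl=0.251033·0.500000=0.1255; V=-0.170455+0.251033+0.125517=0.2061
k=5 load: inc=0.125517, refl=0.125517·-0.818182=-0.1027; V=0.080579+0.125517+-0.102695=0.1034
k=6 src: inc=-0.102695, refl=-0.102695·0.500000=-0.0513; V=0.206095+-0.102695+-0.051348=0.0521
k=7 load: inc=-0.051348, refl=-0.051348·-0.818182=0.0420; V=0.103400+-0.051348+0.042012=0.0941
k=8 src: inc=0.042012, refl=0.042012·0.500000=0.0210; V=0.052052+0.042012+0.021006=0.1151
k=9 load: inc=0.021006, refl=0.021006·-0.818182=-0.0172; V=0.094064+0.021006+-0.017187=0.0979
k=10 src: inc=-0.017187, refl=-0.017187·0.500000=-0.0086; V=0.115070+-0.017187+-0.008593=0.0893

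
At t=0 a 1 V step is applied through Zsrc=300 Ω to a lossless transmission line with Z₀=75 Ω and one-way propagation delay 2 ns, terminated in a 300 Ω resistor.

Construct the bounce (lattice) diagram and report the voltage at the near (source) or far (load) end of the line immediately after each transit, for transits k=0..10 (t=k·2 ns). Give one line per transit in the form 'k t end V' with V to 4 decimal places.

0 0 source 0.2000
1 2 load 0.3200
2 4 source 0.3920
3 6 load 0.4352
4 8 source 0.4611
5 10 load 0.4767
6 12 source 0.4860
7 14 load 0.4916
8 16 source 0.4950
9 18 load 0.4970
10 20 source 0.4982

Γ_L=0.600000, Γ_S=0.600000; launch V₁=1·75/375=0.200000
k=0 src: V=0.2000
k=1 load: inc=0.200000, refl=0.200000·0.600000=0.1200; V=0.000000+0.200000+0.120000=0.3200
k=2 src: inc=0.120000, refl=0.120000·0.600000=0.0720; V=0.200000+0.120000+0.072000=0.3920
k=3 load: inc=0.072000, refl=0.072000·0.600000=0.0432; V=0.320000+0.072000+0.043200=0.4352
k=4 src: inc=0.043200, refl=0.043200·0.600000=0.0259; V=0.392000+0.043200+0.025920=0.4611
k=5 load: inc=0.025920, refl=0.025920·0.600000=0.0156; V=0.435200+0.025920+0.015552=0.4767
k=6 src: inc=0.015552, refl=0.015552·0.600000=0.0093; V=0.461120+0.015552+0.009331=0.4860
k=7 load: inc=0.009331, refl=0.009331·0.600000=0.0056; V=0.476672+0.009331+0.005599=0.4916
k=8 src: inc=0.005599, refl=0.005599·0.600000=0.0034; V=0.486003+0.005599+0.003359=0.4950
k=9 load: inc=0.003359, refl=0.003359·0.600000=0.0020; V=0.491602+0.003359+0.002016=0.4970
k=10 src: inc=0.002016, refl=0.002016·0.600000=0.0012; V=0.494961+0.002016+0.001209=0.4982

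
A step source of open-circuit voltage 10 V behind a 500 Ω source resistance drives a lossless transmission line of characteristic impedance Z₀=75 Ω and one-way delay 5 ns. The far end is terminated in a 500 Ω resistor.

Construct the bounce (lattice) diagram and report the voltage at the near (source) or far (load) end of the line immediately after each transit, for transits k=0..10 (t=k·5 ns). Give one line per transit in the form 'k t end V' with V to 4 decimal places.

0 0 source 1.3043
1 5 load 2.2684
2 10 source 2.9810
3 15 load 3.5077
4 20 source 3.8970
5 25 load 4.1847
6 30 source 4.3974
7 35 load 4.5546
8 40 source 4.6708
9 45 load 4.7567
10 50 source 4.8202

Γ_L=0.739130, Γ_S=0.739130; launch V₁=10·75/575=1.304348
k=0 src: V=1.3043
k=1 load: inc=1.304348, refl=1.304348·0.739130=0.9641; V=0.000000+1.304348+0.964083=2.2684
k=2 src: inc=0.964083, refl=0.964083·0.739130=0.7126; V=1.304348+0.964083+0.712583=2.9810
k=3 load: inc=0.712583, refl=0.712583·0.739130=0.5267; V=2.268431+0.712583+0.526692=3.5077
k=4 src: inc=0.526692, refl=0.526692·0.739130=0.3893; V=2.981014+0.526692+0.389294=3.8970
k=5 load: inc=0.389294, refl=0.389294·0.739130=0.2877; V=3.507706+0.389294+0.287739=4.1847
k=6 src: inc=0.287739, refl=0.287739·0.739130=0.2127; V=3.897000+0.287739+0.212677=4.3974
k=7 load: inc=0.212677, refl=0.212677·0.739130=0.1572; V=4.184739+0.212677+0.157196=4.5546
k=8 src: inc=0.157196, refl=0.157196·0.739130=0.1162; V=4.397416+0.157196+0.116188=4.6708
k=9 load: inc=0.116188, refl=0.116188·0.739130=0.0859; V=4.554612+0.116188+0.085878=4.7567
k=10 src: inc=0.085878, refl=0.085878·0.739130=0.0635; V=4.670800+0.085878+0.063475=4.8202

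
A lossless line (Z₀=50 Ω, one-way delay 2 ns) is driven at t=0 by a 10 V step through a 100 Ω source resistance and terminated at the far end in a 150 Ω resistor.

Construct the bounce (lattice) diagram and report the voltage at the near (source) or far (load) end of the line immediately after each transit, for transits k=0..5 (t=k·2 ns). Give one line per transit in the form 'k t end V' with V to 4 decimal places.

Γ_L=0.500000, Γ_S=0.333333; launch V₁=10·50/150=3.333333
k=0 src: V=3.3333
k=1 load: inc=3.333333, refl=3.333333·0.500000=1.6667; V=0.000000+3.333333+1.666667=5.0000
k=2 src: inc=1.666667, refl=1.666667·0.333333=0.5556; V=3.333333+1.666667+0.555556=5.5556
k=3 load: inc=0.555556, refl=0.555556·0.500000=0.2778; V=5.000000+0.555556+0.277778=5.8333
k=4 src: inc=0.277778, refl=0.277778·0.333333=0.0926; V=5.555556+0.277778+0.092593=5.9259
k=5 load: inc=0.092593, refl=0.092593·0.500000=0.0463; V=5.833333+0.092593+0.046296=5.9722

0 0 source 3.3333
1 2 load 5.0000
2 4 source 5.5556
3 6 load 5.8333
4 8 source 5.9259
5 10 load 5.9722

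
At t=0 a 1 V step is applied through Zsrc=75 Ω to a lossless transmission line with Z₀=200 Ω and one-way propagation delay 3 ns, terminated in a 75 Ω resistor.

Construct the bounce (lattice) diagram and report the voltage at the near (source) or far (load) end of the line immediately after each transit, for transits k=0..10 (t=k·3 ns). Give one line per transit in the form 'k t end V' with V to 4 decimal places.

0 0 source 0.7273
1 3 load 0.3967
2 6 source 0.5470
3 9 load 0.4787
4 12 source 0.5097
5 15 load 0.4956
6 18 source 0.5020
7 21 load 0.4991
8 24 source 0.5004
9 27 load 0.4998
10 30 source 0.5001

Γ_L=-0.454545, Γ_S=-0.454545; launch V₁=1·200/275=0.727273
k=0 src: V=0.7273
k=1 load: inc=0.727273, refl=0.727273·-0.454545=-0.3306; V=0.000000+0.727273+-0.330579=0.3967
k=2 src: inc=-0.330579, refl=-0.330579·-0.454545=0.1503; V=0.727273+-0.330579+0.150263=0.5470
k=3 load: inc=0.150263, refl=0.150263·-0.454545=-0.0683; V=0.396694+0.150263+-0.068301=0.4787
k=4 src: inc=-0.068301, refl=-0.068301·-0.454545=0.0310; V=0.546957+-0.068301+0.031046=0.5097
k=5 load: inc=0.031046, refl=0.031046·-0.454545=-0.0141; V=0.478656+0.031046+-0.014112=0.4956
k=6 src: inc=-0.014112, refl=-0.014112·-0.454545=0.0064; V=0.509702+-0.014112+0.006414=0.5020
k=7 load: inc=0.006414, refl=0.006414·-0.454545=-0.0029; V=0.495590+0.006414+-0.002916=0.4991
k=8 src: inc=-0.002916, refl=-0.002916·-0.454545=0.0013; V=0.502005+-0.002916+0.001325=0.5004
k=9 load: inc=0.001325, refl=0.001325·-0.454545=-0.0006; V=0.499089+0.001325+-0.000602=0.4998
k=10 src: inc=-0.000602, refl=-0.000602·-0.454545=0.0003; V=0.500414+-0.000602+0.000274=0.5001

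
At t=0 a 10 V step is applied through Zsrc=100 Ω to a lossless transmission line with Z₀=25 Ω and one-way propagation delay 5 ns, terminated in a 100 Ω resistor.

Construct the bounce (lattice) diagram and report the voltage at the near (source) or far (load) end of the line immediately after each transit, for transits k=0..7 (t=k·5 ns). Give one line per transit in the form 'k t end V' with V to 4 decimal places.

Γ_L=0.600000, Γ_S=0.600000; launch V₁=10·25/125=2.000000
k=0 src: V=2.0000
k=1 load: inc=2.000000, refl=2.000000·0.600000=1.2000; V=0.000000+2.000000+1.200000=3.2000
k=2 src: inc=1.200000, refl=1.200000·0.600000=0.7200; V=2.000000+1.200000+0.720000=3.9200
k=3 load: inc=0.720000, refl=0.720000·0.600000=0.4320; V=3.200000+0.720000+0.432000=4.3520
k=4 src: inc=0.432000, refl=0.432000·0.600000=0.2592; V=3.920000+0.432000+0.259200=4.6112
k=5 load: inc=0.259200, refl=0.259200·0.600000=0.1555; V=4.352000+0.259200+0.155520=4.7667
k=6 src: inc=0.155520, refl=0.155520·0.600000=0.0933; V=4.611200+0.155520+0.093312=4.8600
k=7 load: inc=0.093312, refl=0.093312·0.600000=0.0560; V=4.766720+0.093312+0.055987=4.9160

0 0 source 2.0000
1 5 load 3.2000
2 10 source 3.9200
3 15 load 4.3520
4 20 source 4.6112
5 25 load 4.7667
6 30 source 4.8600
7 35 load 4.9160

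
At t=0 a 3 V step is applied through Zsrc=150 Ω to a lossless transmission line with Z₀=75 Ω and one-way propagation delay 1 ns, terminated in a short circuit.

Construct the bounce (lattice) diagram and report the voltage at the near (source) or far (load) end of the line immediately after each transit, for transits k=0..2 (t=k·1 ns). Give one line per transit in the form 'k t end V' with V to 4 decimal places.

Γ_L=-1.000000, Γ_S=0.333333; launch V₁=3·75/225=1.000000
k=0 src: V=1.0000
k=1 load: inc=1.000000, refl=1.000000·-1.000000=-1.0000; V=0.000000+1.000000+-1.000000=0.0000
k=2 src: inc=-1.000000, refl=-1.000000·0.333333=-0.3333; V=1.000000+-1.000000+-0.333333=-0.3333

0 0 source 1.0000
1 1 load 0.0000
2 2 source -0.3333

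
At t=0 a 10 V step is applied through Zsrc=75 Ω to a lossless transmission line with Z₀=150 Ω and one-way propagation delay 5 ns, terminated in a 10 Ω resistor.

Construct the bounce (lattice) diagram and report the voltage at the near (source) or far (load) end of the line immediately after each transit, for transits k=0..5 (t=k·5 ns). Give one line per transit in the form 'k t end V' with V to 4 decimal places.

Γ_L=-0.875000, Γ_S=-0.333333; launch V₁=10·150/225=6.666667
k=0 src: V=6.6667
k=1 load: inc=6.666667, refl=6.666667·-0.875000=-5.8333; V=0.000000+6.666667+-5.833333=0.8333
k=2 src: inc=-5.833333, refl=-5.833333·-0.333333=1.9444; V=6.666667+-5.833333+1.944444=2.7778
k=3 load: inc=1.944444, refl=1.944444·-0.875000=-1.7014; V=0.833333+1.944444+-1.701389=1.0764
k=4 src: inc=-1.701389, refl=-1.701389·-0.333333=0.5671; V=2.777778+-1.701389+0.567130=1.6435
k=5 load: inc=0.567130, refl=0.567130·-0.875000=-0.4962; V=1.076389+0.567130+-0.496238=1.1473

0 0 source 6.6667
1 5 load 0.8333
2 10 source 2.7778
3 15 load 1.0764
4 20 source 1.6435
5 25 load 1.1473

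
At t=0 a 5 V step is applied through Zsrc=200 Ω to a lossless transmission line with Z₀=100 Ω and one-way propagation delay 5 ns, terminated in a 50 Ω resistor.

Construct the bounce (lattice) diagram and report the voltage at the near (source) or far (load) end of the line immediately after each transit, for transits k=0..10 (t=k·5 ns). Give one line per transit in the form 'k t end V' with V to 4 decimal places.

0 0 source 1.6667
1 5 load 1.1111
2 10 source 0.9259
3 15 load 0.9877
4 20 source 1.0082
5 25 load 1.0014
6 30 source 0.9991
7 35 load 0.9998
8 40 source 1.0001
9 45 load 1.0000
10 50 source 1.0000

Γ_L=-0.333333, Γ_S=0.333333; launch V₁=5·100/300=1.666667
k=0 src: V=1.6667
k=1 load: inc=1.666667, refl=1.666667·-0.333333=-0.5556; V=0.000000+1.666667+-0.555556=1.1111
k=2 src: inc=-0.555556, refl=-0.555556·0.333333=-0.1852; V=1.666667+-0.555556+-0.185185=0.9259
k=3 load: inc=-0.185185, refl=-0.185185·-0.333333=0.0617; V=1.111111+-0.185185+0.061728=0.9877
k=4 src: inc=0.061728, refl=0.061728·0.333333=0.0206; V=0.925926+0.061728+0.020576=1.0082
k=5 load: inc=0.020576, refl=0.020576·-0.333333=-0.0069; V=0.987654+0.020576+-0.006859=1.0014
k=6 src: inc=-0.006859, refl=-0.006859·0.333333=-0.0023; V=1.008230+-0.006859+-0.002286=0.9991
k=7 load: inc=-0.002286, refl=-0.002286·-0.333333=0.0008; V=1.001372+-0.002286+0.000762=0.9998
k=8 src: inc=0.000762, refl=0.000762·0.333333=0.0003; V=0.999086+0.000762+0.000254=1.0001
k=9 load: inc=0.000254, refl=0.000254·-0.333333=-0.0001; V=0.999848+0.000254+-0.000085=1.0000
k=10 src: inc=-0.000085, refl=-0.000085·0.333333=-0.0000; V=1.000102+-0.000085+-0.000028=1.0000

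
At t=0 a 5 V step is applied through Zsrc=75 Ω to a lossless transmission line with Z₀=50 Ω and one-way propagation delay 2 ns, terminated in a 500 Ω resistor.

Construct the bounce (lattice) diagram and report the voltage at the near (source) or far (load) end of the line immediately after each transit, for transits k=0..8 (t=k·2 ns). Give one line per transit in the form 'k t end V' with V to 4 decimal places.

0 0 source 2.0000
1 2 load 3.6364
2 4 source 3.9636
3 6 load 4.2314
4 8 source 4.2850
5 10 load 4.3288
6 12 source 4.3375
7 14 load 4.3447
8 16 source 4.3461

Γ_L=0.818182, Γ_S=0.200000; launch V₁=5·50/125=2.000000
k=0 src: V=2.0000
k=1 load: inc=2.000000, refl=2.000000·0.818182=1.6364; V=0.000000+2.000000+1.636364=3.6364
k=2 src: inc=1.636364, refl=1.636364·0.200000=0.3273; V=2.000000+1.636364+0.327273=3.9636
k=3 load: inc=0.327273, refl=0.327273·0.818182=0.2678; V=3.636364+0.327273+0.267769=4.2314
k=4 src: inc=0.267769, refl=0.267769·0.200000=0.0536; V=3.963636+0.267769+0.053554=4.2850
k=5 load: inc=0.053554, refl=0.053554·0.818182=0.0438; V=4.231405+0.053554+0.043817=4.3288
k=6 src: inc=0.043817, refl=0.043817·0.200000=0.0088; V=4.284959+0.043817+0.008763=4.3375
k=7 load: inc=0.008763, refl=0.008763·0.818182=0.0072; V=4.328775+0.008763+0.007170=4.3447
k=8 src: inc=0.007170, refl=0.007170·0.200000=0.0014; V=4.337539+0.007170+0.001434=4.3461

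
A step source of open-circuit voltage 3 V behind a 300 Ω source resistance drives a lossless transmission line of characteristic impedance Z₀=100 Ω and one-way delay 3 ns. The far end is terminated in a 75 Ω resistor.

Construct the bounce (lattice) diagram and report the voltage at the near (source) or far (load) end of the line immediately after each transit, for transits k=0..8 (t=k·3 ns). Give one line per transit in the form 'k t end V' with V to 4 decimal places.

Γ_L=-0.142857, Γ_S=0.500000; launch V₁=3·100/400=0.750000
k=0 src: V=0.7500
k=1 load: inc=0.750000, refl=0.750000·-0.142857=-0.1071; V=0.000000+0.750000+-0.107143=0.6429
k=2 src: inc=-0.107143, refl=-0.107143·0.500000=-0.0536; V=0.750000+-0.107143+-0.053571=0.5893
k=3 load: inc=-0.053571, refl=-0.053571·-0.142857=0.0077; V=0.642857+-0.053571+0.007653=0.5969
k=4 src: inc=0.007653, refl=0.007653·0.500000=0.0038; V=0.589286+0.007653+0.003827=0.6008
k=5 load: inc=0.003827, refl=0.003827·-0.142857=-0.0005; V=0.596939+0.003827+-0.000547=0.6002
k=6 src: inc=-0.000547, refl=-0.000547·0.500000=-0.0003; V=0.600765+-0.000547+-0.000273=0.5999
k=7 load: inc=-0.000273, refl=-0.000273·-0.142857=0.0000; V=0.600219+-0.000273+0.000039=0.6000
k=8 src: inc=0.000039, refl=0.000039·0.500000=0.0000; V=0.599945+0.000039+0.000020=0.6000

0 0 source 0.7500
1 3 load 0.6429
2 6 source 0.5893
3 9 load 0.5969
4 12 source 0.6008
5 15 load 0.6002
6 18 source 0.5999
7 21 load 0.6000
8 24 source 0.6000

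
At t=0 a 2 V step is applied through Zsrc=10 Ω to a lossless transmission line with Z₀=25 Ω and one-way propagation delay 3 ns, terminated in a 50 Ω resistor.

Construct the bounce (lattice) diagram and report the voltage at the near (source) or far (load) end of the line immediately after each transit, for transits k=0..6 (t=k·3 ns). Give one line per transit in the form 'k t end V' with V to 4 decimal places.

0 0 source 1.4286
1 3 load 1.9048
2 6 source 1.7007
3 9 load 1.6327
4 12 source 1.6618
5 15 load 1.6715
6 18 source 1.6674

Γ_L=0.333333, Γ_S=-0.428571; launch V₁=2·25/35=1.428571
k=0 src: V=1.4286
k=1 load: inc=1.428571, refl=1.428571·0.333333=0.4762; V=0.000000+1.428571+0.476190=1.9048
k=2 src: inc=0.476190, refl=0.476190·-0.428571=-0.2041; V=1.428571+0.476190+-0.204082=1.7007
k=3 load: inc=-0.204082, refl=-0.204082·0.333333=-0.0680; V=1.904762+-0.204082+-0.068027=1.6327
k=4 src: inc=-0.068027, refl=-0.068027·-0.428571=0.0292; V=1.700680+-0.068027+0.029155=1.6618
k=5 load: inc=0.029155, refl=0.029155·0.333333=0.0097; V=1.632653+0.029155+0.009718=1.6715
k=6 src: inc=0.009718, refl=0.009718·-0.428571=-0.0042; V=1.661808+0.009718+-0.004165=1.6674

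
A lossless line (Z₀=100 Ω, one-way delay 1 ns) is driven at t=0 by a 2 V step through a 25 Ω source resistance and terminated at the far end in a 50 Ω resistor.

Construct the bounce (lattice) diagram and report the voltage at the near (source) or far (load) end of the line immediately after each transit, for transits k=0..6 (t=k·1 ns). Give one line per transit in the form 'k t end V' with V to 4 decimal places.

Γ_L=-0.333333, Γ_S=-0.600000; launch V₁=2·100/125=1.600000
k=0 src: V=1.6000
k=1 load: inc=1.600000, refl=1.600000·-0.333333=-0.5333; V=0.000000+1.600000+-0.533333=1.0667
k=2 src: inc=-0.533333, refl=-0.533333·-0.600000=0.3200; V=1.600000+-0.533333+0.320000=1.3867
k=3 load: inc=0.320000, refl=0.320000·-0.333333=-0.1067; V=1.066667+0.320000+-0.106667=1.2800
k=4 src: inc=-0.106667, refl=-0.106667·-0.600000=0.0640; V=1.386667+-0.106667+0.064000=1.3440
k=5 load: inc=0.064000, refl=0.064000·-0.333333=-0.0213; V=1.280000+0.064000+-0.021333=1.3227
k=6 src: inc=-0.021333, refl=-0.021333·-0.600000=0.0128; V=1.344000+-0.021333+0.012800=1.3355

0 0 source 1.6000
1 1 load 1.0667
2 2 source 1.3867
3 3 load 1.2800
4 4 source 1.3440
5 5 load 1.3227
6 6 source 1.3355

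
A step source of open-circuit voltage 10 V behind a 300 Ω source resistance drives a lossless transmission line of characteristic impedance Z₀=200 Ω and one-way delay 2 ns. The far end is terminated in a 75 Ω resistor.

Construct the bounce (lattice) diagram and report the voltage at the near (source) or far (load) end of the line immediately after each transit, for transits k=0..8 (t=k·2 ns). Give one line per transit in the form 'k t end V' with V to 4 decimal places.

Γ_L=-0.454545, Γ_S=0.200000; launch V₁=10·200/500=4.000000
k=0 src: V=4.0000
k=1 load: inc=4.000000, refl=4.000000·-0.454545=-1.8182; V=0.000000+4.000000+-1.818182=2.1818
k=2 src: inc=-1.818182, refl=-1.818182·0.200000=-0.3636; V=4.000000+-1.818182+-0.363636=1.8182
k=3 load: inc=-0.363636, refl=-0.363636·-0.454545=0.1653; V=2.181818+-0.363636+0.165289=1.9835
k=4 src: inc=0.165289, refl=0.165289·0.200000=0.0331; V=1.818182+0.165289+0.033058=2.0165
k=5 load: inc=0.033058, refl=0.033058·-0.454545=-0.0150; V=1.983471+0.033058+-0.015026=2.0015
k=6 src: inc=-0.015026, refl=-0.015026·0.200000=-0.0030; V=2.016529+-0.015026+-0.003005=1.9985
k=7 load: inc=-0.003005, refl=-0.003005·-0.454545=0.0014; V=2.001503+-0.003005+0.001366=1.9999
k=8 src: inc=0.001366, refl=0.001366·0.200000=0.0003; V=1.998497+0.001366+0.000273=2.0001

0 0 source 4.0000
1 2 load 2.1818
2 4 source 1.8182
3 6 load 1.9835
4 8 source 2.0165
5 10 load 2.0015
6 12 source 1.9985
7 14 load 1.9999
8 16 source 2.0001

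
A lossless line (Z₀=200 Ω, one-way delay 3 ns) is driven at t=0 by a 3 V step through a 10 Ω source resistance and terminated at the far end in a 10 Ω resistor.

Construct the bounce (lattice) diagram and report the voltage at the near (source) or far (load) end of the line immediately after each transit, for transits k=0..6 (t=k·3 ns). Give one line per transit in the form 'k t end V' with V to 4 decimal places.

Γ_L=-0.904762, Γ_S=-0.904762; launch V₁=3·200/210=2.857143
k=0 src: V=2.8571
k=1 load: inc=2.857143, refl=2.857143·-0.904762=-2.5850; V=0.000000+2.857143+-2.585034=0.2721
k=2 src: inc=-2.585034, refl=-2.585034·-0.904762=2.3388; V=2.857143+-2.585034+2.338840=2.6109
k=3 load: inc=2.338840, refl=2.338840·-0.904762=-2.1161; V=0.272109+2.338840+-2.116094=0.4949
k=4 src: inc=-2.116094, refl=-2.116094·-0.904762=1.9146; V=2.610949+-2.116094+1.914561=2.4094
k=5 load: inc=1.914561, refl=1.914561·-0.904762=-1.7322; V=0.494856+1.914561+-1.732222=0.6772
k=6 src: inc=-1.732222, refl=-1.732222·-0.904762=1.5672; V=2.409416+-1.732222+1.567248=2.2444

0 0 source 2.8571
1 3 load 0.2721
2 6 source 2.6109
3 9 load 0.4949
4 12 source 2.4094
5 15 load 0.6772
6 18 source 2.2444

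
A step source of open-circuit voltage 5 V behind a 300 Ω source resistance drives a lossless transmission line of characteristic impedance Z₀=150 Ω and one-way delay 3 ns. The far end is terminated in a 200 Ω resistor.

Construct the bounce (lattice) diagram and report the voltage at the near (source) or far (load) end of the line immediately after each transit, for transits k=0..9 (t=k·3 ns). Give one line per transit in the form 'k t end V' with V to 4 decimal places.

0 0 source 1.6667
1 3 load 1.9048
2 6 source 1.9841
3 9 load 1.9955
4 12 source 1.9992
5 15 load 1.9998
6 18 source 2.0000
7 21 load 2.0000
8 24 source 2.0000
9 27 load 2.0000

Γ_L=0.142857, Γ_S=0.333333; launch V₁=5·150/450=1.666667
k=0 src: V=1.6667
k=1 load: inc=1.666667, refl=1.666667·0.142857=0.2381; V=0.000000+1.666667+0.238095=1.9048
k=2 src: inc=0.238095, refl=0.238095·0.333333=0.0794; V=1.666667+0.238095+0.079365=1.9841
k=3 load: inc=0.079365, refl=0.079365·0.142857=0.0113; V=1.904762+0.079365+0.011338=1.9955
k=4 src: inc=0.011338, refl=0.011338·0.333333=0.0038; V=1.984127+0.011338+0.003779=1.9992
k=5 load: inc=0.003779, refl=0.003779·0.142857=0.0005; V=1.995465+0.003779+0.000540=1.9998
k=6 src: inc=0.000540, refl=0.000540·0.333333=0.0002; V=1.999244+0.000540+0.000180=2.0000
k=7 load: inc=0.000180, refl=0.000180·0.142857=0.0000; V=1.999784+0.000180+0.000026=2.0000
k=8 src: inc=0.000026, refl=0.000026·0.333333=0.0000; V=1.999964+0.000026+0.000009=2.0000
k=9 load: inc=0.000009, refl=0.000009·0.142857=0.0000; V=1.999990+0.000009+0.000001=2.0000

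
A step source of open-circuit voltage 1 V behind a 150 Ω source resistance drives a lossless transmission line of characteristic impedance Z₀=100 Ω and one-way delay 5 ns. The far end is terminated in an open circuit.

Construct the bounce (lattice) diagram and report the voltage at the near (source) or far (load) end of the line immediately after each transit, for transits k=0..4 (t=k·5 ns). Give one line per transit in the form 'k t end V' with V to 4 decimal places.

0 0 source 0.4000
1 5 load 0.8000
2 10 source 0.8800
3 15 load 0.9600
4 20 source 0.9760

Γ_L=1.000000, Γ_S=0.200000; launch V₁=1·100/250=0.400000
k=0 src: V=0.4000
k=1 load: inc=0.400000, refl=0.400000·1.000000=0.4000; V=0.000000+0.400000+0.400000=0.8000
k=2 src: inc=0.400000, refl=0.400000·0.200000=0.0800; V=0.400000+0.400000+0.080000=0.8800
k=3 load: inc=0.080000, refl=0.080000·1.000000=0.0800; V=0.800000+0.080000+0.080000=0.9600
k=4 src: inc=0.080000, refl=0.080000·0.200000=0.0160; V=0.880000+0.080000+0.016000=0.9760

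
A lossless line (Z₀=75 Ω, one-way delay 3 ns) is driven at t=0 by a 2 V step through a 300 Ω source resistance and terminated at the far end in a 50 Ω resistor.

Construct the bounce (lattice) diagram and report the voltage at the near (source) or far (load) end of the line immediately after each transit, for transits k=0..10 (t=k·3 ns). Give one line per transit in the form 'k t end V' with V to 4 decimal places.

Γ_L=-0.200000, Γ_S=0.600000; launch V₁=2·75/375=0.400000
k=0 src: V=0.4000
k=1 load: inc=0.400000, refl=0.400000·-0.200000=-0.0800; V=0.000000+0.400000+-0.080000=0.3200
k=2 src: inc=-0.080000, refl=-0.080000·0.600000=-0.0480; V=0.400000+-0.080000+-0.048000=0.2720
k=3 load: inc=-0.048000, refl=-0.048000·-0.200000=0.0096; V=0.320000+-0.048000+0.009600=0.2816
k=4 src: inc=0.009600, refl=0.009600·0.600000=0.0058; V=0.272000+0.009600+0.005760=0.2874
k=5 load: inc=0.005760, refl=0.005760·-0.200000=-0.0012; V=0.281600+0.005760+-0.001152=0.2862
k=6 src: inc=-0.001152, refl=-0.001152·0.600000=-0.0007; V=0.287360+-0.001152+-0.000691=0.2855
k=7 load: inc=-0.000691, refl=-0.000691·-0.200000=0.0001; V=0.286208+-0.000691+0.000138=0.2857
k=8 src: inc=0.000138, refl=0.000138·0.600000=0.0001; V=0.285517+0.000138+0.000083=0.2857
k=9 load: inc=0.000083, refl=0.000083·-0.200000=-0.0000; V=0.285655+0.000083+-0.000017=0.2857
k=10 src: inc=-0.000017, refl=-0.000017·0.600000=-0.0000; V=0.285738+-0.000017+-0.000010=0.2857

0 0 source 0.4000
1 3 load 0.3200
2 6 source 0.2720
3 9 load 0.2816
4 12 source 0.2874
5 15 load 0.2862
6 18 source 0.2855
7 21 load 0.2857
8 24 source 0.2857
9 27 load 0.2857
10 30 source 0.2857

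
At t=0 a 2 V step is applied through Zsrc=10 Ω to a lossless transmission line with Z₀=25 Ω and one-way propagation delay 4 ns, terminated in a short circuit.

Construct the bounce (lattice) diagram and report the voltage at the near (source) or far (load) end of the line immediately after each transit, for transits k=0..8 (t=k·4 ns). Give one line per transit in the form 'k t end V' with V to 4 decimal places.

0 0 source 1.4286
1 4 load 0.0000
2 8 source 0.6122
3 12 load 0.0000
4 16 source 0.2624
5 20 load 0.0000
6 24 source 0.1125
7 28 load 0.0000
8 32 source 0.0482

Γ_L=-1.000000, Γ_S=-0.428571; launch V₁=2·25/35=1.428571
k=0 src: V=1.4286
k=1 load: inc=1.428571, refl=1.428571·-1.000000=-1.4286; V=0.000000+1.428571+-1.428571=0.0000
k=2 src: inc=-1.428571, refl=-1.428571·-0.428571=0.6122; V=1.428571+-1.428571+0.612245=0.6122
k=3 load: inc=0.612245, refl=0.612245·-1.000000=-0.6122; V=0.000000+0.612245+-0.612245=0.0000
k=4 src: inc=-0.612245, refl=-0.612245·-0.428571=0.2624; V=0.612245+-0.612245+0.262391=0.2624
k=5 load: inc=0.262391, refl=0.262391·-1.000000=-0.2624; V=0.000000+0.262391+-0.262391=0.0000
k=6 src: inc=-0.262391, refl=-0.262391·-0.428571=0.1125; V=0.262391+-0.262391+0.112453=0.1125
k=7 load: inc=0.112453, refl=0.112453·-1.000000=-0.1125; V=0.000000+0.112453+-0.112453=0.0000
k=8 src: inc=-0.112453, refl=-0.112453·-0.428571=0.0482; V=0.112453+-0.112453+0.048194=0.0482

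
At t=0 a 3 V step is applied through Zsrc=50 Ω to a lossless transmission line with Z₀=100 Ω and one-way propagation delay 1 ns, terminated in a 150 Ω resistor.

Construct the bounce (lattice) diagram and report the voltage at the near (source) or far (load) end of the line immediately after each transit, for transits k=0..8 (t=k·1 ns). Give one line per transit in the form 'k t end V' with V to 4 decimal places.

0 0 source 2.0000
1 1 load 2.4000
2 2 source 2.2667
3 3 load 2.2400
4 4 source 2.2489
5 5 load 2.2507
6 6 source 2.2501
7 7 load 2.2500
8 8 source 2.2500

Γ_L=0.200000, Γ_S=-0.333333; launch V₁=3·100/150=2.000000
k=0 src: V=2.0000
k=1 load: inc=2.000000, refl=2.000000·0.200000=0.4000; V=0.000000+2.000000+0.400000=2.4000
k=2 src: inc=0.400000, refl=0.400000·-0.333333=-0.1333; V=2.000000+0.400000+-0.133333=2.2667
k=3 load: inc=-0.133333, refl=-0.133333·0.200000=-0.0267; V=2.400000+-0.133333+-0.026667=2.2400
k=4 src: inc=-0.026667, refl=-0.026667·-0.333333=0.0089; V=2.266667+-0.026667+0.008889=2.2489
k=5 load: inc=0.008889, refl=0.008889·0.200000=0.0018; V=2.240000+0.008889+0.001778=2.2507
k=6 src: inc=0.001778, refl=0.001778·-0.333333=-0.0006; V=2.248889+0.001778+-0.000593=2.2501
k=7 load: inc=-0.000593, refl=-0.000593·0.200000=-0.0001; V=2.250667+-0.000593+-0.000119=2.2500
k=8 src: inc=-0.000119, refl=-0.000119·-0.333333=0.0000; V=2.250074+-0.000119+0.000040=2.2500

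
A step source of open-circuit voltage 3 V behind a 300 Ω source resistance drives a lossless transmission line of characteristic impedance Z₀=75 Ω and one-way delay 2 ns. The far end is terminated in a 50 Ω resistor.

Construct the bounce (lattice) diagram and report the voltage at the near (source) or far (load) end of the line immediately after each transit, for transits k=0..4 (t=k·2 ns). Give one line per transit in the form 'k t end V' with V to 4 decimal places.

0 0 source 0.6000
1 2 load 0.4800
2 4 source 0.4080
3 6 load 0.4224
4 8 source 0.4310

Γ_L=-0.200000, Γ_S=0.600000; launch V₁=3·75/375=0.600000
k=0 src: V=0.6000
k=1 load: inc=0.600000, refl=0.600000·-0.200000=-0.1200; V=0.000000+0.600000+-0.120000=0.4800
k=2 src: inc=-0.120000, refl=-0.120000·0.600000=-0.0720; V=0.600000+-0.120000+-0.072000=0.4080
k=3 load: inc=-0.072000, refl=-0.072000·-0.200000=0.0144; V=0.480000+-0.072000+0.014400=0.4224
k=4 src: inc=0.014400, refl=0.014400·0.600000=0.0086; V=0.408000+0.014400+0.008640=0.4310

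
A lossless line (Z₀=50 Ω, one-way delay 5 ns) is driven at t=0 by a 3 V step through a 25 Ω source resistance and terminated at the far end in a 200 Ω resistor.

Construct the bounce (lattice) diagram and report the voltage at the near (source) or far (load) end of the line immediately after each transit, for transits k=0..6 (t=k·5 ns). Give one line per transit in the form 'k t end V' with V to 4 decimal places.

0 0 source 2.0000
1 5 load 3.2000
2 10 source 2.8000
3 15 load 2.5600
4 20 source 2.6400
5 25 load 2.6880
6 30 source 2.6720

Γ_L=0.600000, Γ_S=-0.333333; launch V₁=3·50/75=2.000000
k=0 src: V=2.0000
k=1 load: inc=2.000000, refl=2.000000·0.600000=1.2000; V=0.000000+2.000000+1.200000=3.2000
k=2 src: inc=1.200000, refl=1.200000·-0.333333=-0.4000; V=2.000000+1.200000+-0.400000=2.8000
k=3 load: inc=-0.400000, refl=-0.400000·0.600000=-0.2400; V=3.200000+-0.400000+-0.240000=2.5600
k=4 src: inc=-0.240000, refl=-0.240000·-0.333333=0.0800; V=2.800000+-0.240000+0.080000=2.6400
k=5 load: inc=0.080000, refl=0.080000·0.600000=0.0480; V=2.560000+0.080000+0.048000=2.6880
k=6 src: inc=0.048000, refl=0.048000·-0.333333=-0.0160; V=2.640000+0.048000+-0.016000=2.6720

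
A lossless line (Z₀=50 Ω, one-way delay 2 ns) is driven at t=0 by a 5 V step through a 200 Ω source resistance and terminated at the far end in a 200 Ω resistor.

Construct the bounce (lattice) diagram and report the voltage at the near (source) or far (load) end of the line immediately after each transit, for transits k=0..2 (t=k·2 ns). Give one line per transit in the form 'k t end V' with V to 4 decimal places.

Γ_L=0.600000, Γ_S=0.600000; launch V₁=5·50/250=1.000000
k=0 src: V=1.0000
k=1 load: inc=1.000000, refl=1.000000·0.600000=0.6000; V=0.000000+1.000000+0.600000=1.6000
k=2 src: inc=0.600000, refl=0.600000·0.600000=0.3600; V=1.000000+0.600000+0.360000=1.9600

0 0 source 1.0000
1 2 load 1.6000
2 4 source 1.9600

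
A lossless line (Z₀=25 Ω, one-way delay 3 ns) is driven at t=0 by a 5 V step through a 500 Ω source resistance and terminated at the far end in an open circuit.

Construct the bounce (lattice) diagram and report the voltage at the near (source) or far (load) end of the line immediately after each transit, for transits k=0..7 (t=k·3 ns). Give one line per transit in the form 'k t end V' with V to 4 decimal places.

0 0 source 0.2381
1 3 load 0.4762
2 6 source 0.6916
3 9 load 0.9070
4 12 source 1.1019
5 15 load 1.2968
6 18 source 1.4732
7 21 load 1.6495

Γ_L=1.000000, Γ_S=0.904762; launch V₁=5·25/525=0.238095
k=0 src: V=0.2381
k=1 load: inc=0.238095, refl=0.238095·1.000000=0.2381; V=0.000000+0.238095+0.238095=0.4762
k=2 src: inc=0.238095, refl=0.238095·0.904762=0.2154; V=0.238095+0.238095+0.215420=0.6916
k=3 load: inc=0.215420, refl=0.215420·1.000000=0.2154; V=0.476190+0.215420+0.215420=0.9070
k=4 src: inc=0.215420, refl=0.215420·0.904762=0.1949; V=0.691610+0.215420+0.194903=1.1019
k=5 load: inc=0.194903, refl=0.194903·1.000000=0.1949; V=0.907029+0.194903+0.194903=1.2968
k=6 src: inc=0.194903, refl=0.194903·0.904762=0.1763; V=1.101933+0.194903+0.176341=1.4732
k=7 load: inc=0.176341, refl=0.176341·1.000000=0.1763; V=1.296836+0.176341+0.176341=1.6495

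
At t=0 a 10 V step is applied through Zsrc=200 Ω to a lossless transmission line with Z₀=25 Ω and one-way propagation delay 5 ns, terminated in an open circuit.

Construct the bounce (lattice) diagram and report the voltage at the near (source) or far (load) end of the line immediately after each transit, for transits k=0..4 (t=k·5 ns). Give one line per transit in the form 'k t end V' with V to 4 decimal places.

0 0 source 1.1111
1 5 load 2.2222
2 10 source 3.0864
3 15 load 3.9506
4 20 source 4.6228

Γ_L=1.000000, Γ_S=0.777778; launch V₁=10·25/225=1.111111
k=0 src: V=1.1111
k=1 load: inc=1.111111, refl=1.111111·1.000000=1.1111; V=0.000000+1.111111+1.111111=2.2222
k=2 src: inc=1.111111, refl=1.111111·0.777778=0.8642; V=1.111111+1.111111+0.864198=3.0864
k=3 load: inc=0.864198, refl=0.864198·1.000000=0.8642; V=2.222222+0.864198+0.864198=3.9506
k=4 src: inc=0.864198, refl=0.864198·0.777778=0.6722; V=3.086420+0.864198+0.672154=4.6228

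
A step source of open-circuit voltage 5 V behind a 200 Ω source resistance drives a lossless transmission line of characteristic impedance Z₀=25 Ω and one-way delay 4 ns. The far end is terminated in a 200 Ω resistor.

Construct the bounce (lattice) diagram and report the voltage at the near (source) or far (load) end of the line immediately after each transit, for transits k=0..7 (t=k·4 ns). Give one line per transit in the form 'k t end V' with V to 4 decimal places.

0 0 source 0.5556
1 4 load 0.9877
2 8 source 1.3237
3 12 load 1.5851
4 16 source 1.7884
5 20 load 1.9466
6 24 source 2.0695
7 28 load 2.1652

Γ_L=0.777778, Γ_S=0.777778; launch V₁=5·25/225=0.555556
k=0 src: V=0.5556
k=1 load: inc=0.555556, refl=0.555556·0.777778=0.4321; V=0.000000+0.555556+0.432099=0.9877
k=2 src: inc=0.432099, refl=0.432099·0.777778=0.3361; V=0.555556+0.432099+0.336077=1.3237
k=3 load: inc=0.336077, refl=0.336077·0.777778=0.2614; V=0.987654+0.336077+0.261393=1.5851
k=4 src: inc=0.261393, refl=0.261393·0.777778=0.2033; V=1.323731+0.261393+0.203306=1.7884
k=5 load: inc=0.203306, refl=0.203306·0.777778=0.1581; V=1.585124+0.203306+0.158127=1.9466
k=6 src: inc=0.158127, refl=0.158127·0.777778=0.1230; V=1.788430+0.158127+0.122987=2.0695
k=7 load: inc=0.122987, refl=0.122987·0.777778=0.0957; V=1.946557+0.122987+0.095657=2.1652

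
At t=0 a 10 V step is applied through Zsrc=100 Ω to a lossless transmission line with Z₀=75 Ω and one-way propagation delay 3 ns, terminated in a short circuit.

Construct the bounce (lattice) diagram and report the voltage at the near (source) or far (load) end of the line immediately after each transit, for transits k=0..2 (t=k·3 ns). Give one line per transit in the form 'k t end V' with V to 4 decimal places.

Γ_L=-1.000000, Γ_S=0.142857; launch V₁=10·75/175=4.285714
k=0 src: V=4.2857
k=1 load: inc=4.285714, refl=4.285714·-1.000000=-4.2857; V=0.000000+4.285714+-4.285714=0.0000
k=2 src: inc=-4.285714, refl=-4.285714·0.142857=-0.6122; V=4.285714+-4.285714+-0.612245=-0.6122

0 0 source 4.2857
1 3 load 0.0000
2 6 source -0.6122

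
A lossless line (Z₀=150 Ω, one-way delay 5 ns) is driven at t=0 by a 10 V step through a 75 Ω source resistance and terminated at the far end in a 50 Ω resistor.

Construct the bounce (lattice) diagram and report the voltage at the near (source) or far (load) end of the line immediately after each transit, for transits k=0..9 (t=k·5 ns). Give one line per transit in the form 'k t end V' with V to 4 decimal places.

Γ_L=-0.500000, Γ_S=-0.333333; launch V₁=10·150/225=6.666667
k=0 src: V=6.6667
k=1 load: inc=6.666667, refl=6.666667·-0.500000=-3.3333; V=0.000000+6.666667+-3.333333=3.3333
k=2 src: inc=-3.333333, refl=-3.333333·-0.333333=1.1111; V=6.666667+-3.333333+1.111111=4.4444
k=3 load: inc=1.111111, refl=1.111111·-0.500000=-0.5556; V=3.333333+1.111111+-0.555556=3.8889
k=4 src: inc=-0.555556, refl=-0.555556·-0.333333=0.1852; V=4.444444+-0.555556+0.185185=4.0741
k=5 load: inc=0.185185, refl=0.185185·-0.500000=-0.0926; V=3.888889+0.185185+-0.092593=3.9815
k=6 src: inc=-0.092593, refl=-0.092593·-0.333333=0.0309; V=4.074074+-0.092593+0.030864=4.0123
k=7 load: inc=0.030864, refl=0.030864·-0.500000=-0.0154; V=3.981481+0.030864+-0.015432=3.9969
k=8 src: inc=-0.015432, refl=-0.015432·-0.333333=0.0051; V=4.012346+-0.015432+0.005144=4.0021
k=9 load: inc=0.005144, refl=0.005144·-0.500000=-0.0026; V=3.996914+0.005144+-0.002572=3.9995

0 0 source 6.6667
1 5 load 3.3333
2 10 source 4.4444
3 15 load 3.8889
4 20 source 4.0741
5 25 load 3.9815
6 30 source 4.0123
7 35 load 3.9969
8 40 source 4.0021
9 45 load 3.9995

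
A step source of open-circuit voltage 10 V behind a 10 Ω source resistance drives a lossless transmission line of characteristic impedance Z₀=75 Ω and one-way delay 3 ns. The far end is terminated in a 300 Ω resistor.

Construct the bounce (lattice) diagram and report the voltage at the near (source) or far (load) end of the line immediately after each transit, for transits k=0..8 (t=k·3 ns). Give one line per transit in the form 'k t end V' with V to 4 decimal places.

Γ_L=0.600000, Γ_S=-0.764706; launch V₁=10·75/85=8.823529
k=0 src: V=8.8235
k=1 load: inc=8.823529, refl=8.823529·0.600000=5.2941; V=0.000000+8.823529+5.294118=14.1176
k=2 src: inc=5.294118, refl=5.294118·-0.764706=-4.0484; V=8.823529+5.294118+-4.048443=10.0692
k=3 load: inc=-4.048443, refl=-4.048443·0.600000=-2.4291; V=14.117647+-4.048443+-2.429066=7.6401
k=4 src: inc=-2.429066, refl=-2.429066·-0.764706=1.8575; V=10.069204+-2.429066+1.857521=9.4977
k=5 load: inc=1.857521, refl=1.857521·0.600000=1.1145; V=7.640138+1.857521+1.114513=10.6122
k=6 src: inc=1.114513, refl=1.114513·-0.764706=-0.8523; V=9.497659+1.114513+-0.852274=9.7599
k=7 load: inc=-0.852274, refl=-0.852274·0.600000=-0.5114; V=10.612172+-0.852274+-0.511365=9.2485
k=8 src: inc=-0.511365, refl=-0.511365·-0.764706=0.3910; V=9.759898+-0.511365+0.391043=9.6396

0 0 source 8.8235
1 3 load 14.1176
2 6 source 10.0692
3 9 load 7.6401
4 12 source 9.4977
5 15 load 10.6122
6 18 source 9.7599
7 21 load 9.2485
8 24 source 9.6396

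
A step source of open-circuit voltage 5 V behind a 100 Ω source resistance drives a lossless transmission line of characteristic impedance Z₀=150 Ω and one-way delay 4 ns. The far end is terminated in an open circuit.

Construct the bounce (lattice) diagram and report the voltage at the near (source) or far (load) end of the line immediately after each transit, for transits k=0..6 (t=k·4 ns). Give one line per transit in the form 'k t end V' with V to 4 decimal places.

0 0 source 3.0000
1 4 load 6.0000
2 8 source 5.4000
3 12 load 4.8000
4 16 source 4.9200
5 20 load 5.0400
6 24 source 5.0160

Γ_L=1.000000, Γ_S=-0.200000; launch V₁=5·150/250=3.000000
k=0 src: V=3.0000
k=1 load: inc=3.000000, refl=3.000000·1.000000=3.0000; V=0.000000+3.000000+3.000000=6.0000
k=2 src: inc=3.000000, refl=3.000000·-0.200000=-0.6000; V=3.000000+3.000000+-0.600000=5.4000
k=3 load: inc=-0.600000, refl=-0.600000·1.000000=-0.6000; V=6.000000+-0.600000+-0.600000=4.8000
k=4 src: inc=-0.600000, refl=-0.600000·-0.200000=0.1200; V=5.400000+-0.600000+0.120000=4.9200
k=5 load: inc=0.120000, refl=0.120000·1.000000=0.1200; V=4.800000+0.120000+0.120000=5.0400
k=6 src: inc=0.120000, refl=0.120000·-0.200000=-0.0240; V=4.920000+0.120000+-0.024000=5.0160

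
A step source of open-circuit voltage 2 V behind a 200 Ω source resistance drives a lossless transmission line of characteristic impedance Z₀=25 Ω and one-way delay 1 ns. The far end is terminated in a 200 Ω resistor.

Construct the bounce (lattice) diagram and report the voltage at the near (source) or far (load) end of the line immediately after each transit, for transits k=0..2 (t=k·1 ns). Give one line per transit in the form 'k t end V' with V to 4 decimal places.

Γ_L=0.777778, Γ_S=0.777778; launch V₁=2·25/225=0.222222
k=0 src: V=0.2222
k=1 load: inc=0.222222, refl=0.222222·0.777778=0.1728; V=0.000000+0.222222+0.172840=0.3951
k=2 src: inc=0.172840, refl=0.172840·0.777778=0.1344; V=0.222222+0.172840+0.134431=0.5295

0 0 source 0.2222
1 1 load 0.3951
2 2 source 0.5295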